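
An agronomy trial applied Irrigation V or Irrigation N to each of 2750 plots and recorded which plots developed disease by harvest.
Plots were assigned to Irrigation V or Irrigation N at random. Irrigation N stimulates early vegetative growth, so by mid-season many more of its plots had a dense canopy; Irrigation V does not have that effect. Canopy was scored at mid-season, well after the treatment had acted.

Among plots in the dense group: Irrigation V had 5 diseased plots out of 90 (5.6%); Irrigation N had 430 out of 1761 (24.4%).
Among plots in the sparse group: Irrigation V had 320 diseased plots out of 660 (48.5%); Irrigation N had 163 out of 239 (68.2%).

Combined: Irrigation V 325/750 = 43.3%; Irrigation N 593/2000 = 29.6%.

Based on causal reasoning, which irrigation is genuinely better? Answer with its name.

The mid-season canopy-specific comparison favours Irrigation V throughout, but the pooled figures favour Irrigation N. The question is whether to condition on mid-season canopy.
The distribution of mid-season canopy is itself part of what the irrigation does — it is an intermediate outcome. Holding it fixed would remove that part of the effect; the total effect is the pooled difference.
Pooled: Irrigation V 43.3% vs Irrigation N 29.6%; Irrigation N is lower overall.

Irrigation N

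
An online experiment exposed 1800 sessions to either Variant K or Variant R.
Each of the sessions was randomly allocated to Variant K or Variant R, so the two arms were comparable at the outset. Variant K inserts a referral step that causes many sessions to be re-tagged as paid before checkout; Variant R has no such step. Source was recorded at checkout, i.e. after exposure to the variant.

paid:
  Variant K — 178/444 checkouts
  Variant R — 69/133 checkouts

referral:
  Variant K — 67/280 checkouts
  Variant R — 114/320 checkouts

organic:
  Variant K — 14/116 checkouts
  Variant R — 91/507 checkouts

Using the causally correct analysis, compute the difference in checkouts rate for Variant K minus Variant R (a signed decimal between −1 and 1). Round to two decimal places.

Traffic source here is a post-treatment variable shaped by the variant; conditioning on it would introduce bias rather than remove it. The overall comparison is the causal one.
The causal difference is the pooled difference: 0.308 − 0.285 = +0.023.

+0.02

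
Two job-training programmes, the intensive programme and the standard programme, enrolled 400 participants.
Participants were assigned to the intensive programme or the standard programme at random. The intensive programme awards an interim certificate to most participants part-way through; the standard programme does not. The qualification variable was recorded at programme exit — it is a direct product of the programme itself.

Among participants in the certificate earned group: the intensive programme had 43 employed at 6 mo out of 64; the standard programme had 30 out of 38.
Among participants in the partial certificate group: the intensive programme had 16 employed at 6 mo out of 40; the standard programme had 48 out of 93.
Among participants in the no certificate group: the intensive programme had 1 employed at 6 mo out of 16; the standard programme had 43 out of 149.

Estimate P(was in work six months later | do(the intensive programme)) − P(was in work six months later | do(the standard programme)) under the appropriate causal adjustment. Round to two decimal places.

The stratified and pooled comparisons disagree (the standard programme wins within each qualification attained during the programme; the intensive programme wins overall), so the answer turns on the causal role of qualification attained during the programme.
Stratifying would compare programmes among participants the programmes themselves sorted into qualification attained during the programme groups — a form of selection on an intermediate. The unconditioned pooled rates give the total causal effect.
The causal difference is the pooled difference: 0.500 − 0.432 = +0.068.

+0.07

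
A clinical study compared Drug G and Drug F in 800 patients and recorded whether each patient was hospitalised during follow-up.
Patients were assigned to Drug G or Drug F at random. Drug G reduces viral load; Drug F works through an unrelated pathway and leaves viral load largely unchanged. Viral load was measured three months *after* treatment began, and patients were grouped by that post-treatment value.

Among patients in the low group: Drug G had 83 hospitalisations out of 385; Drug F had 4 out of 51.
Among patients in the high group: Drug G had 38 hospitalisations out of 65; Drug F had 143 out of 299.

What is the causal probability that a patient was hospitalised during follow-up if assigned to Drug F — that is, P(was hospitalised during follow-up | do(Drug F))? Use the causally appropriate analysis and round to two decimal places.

0.42

Viral load is recorded after the drug and is itself shifted by it — it sits on the causal path from drug to outcome. Conditioning on a mediator would strip out part of the effect we want; the pooled comparison gives the total causal effect.
So P(outcome | do(Drug F)) is just the pooled rate for Drug F: 147/350 = 0.420.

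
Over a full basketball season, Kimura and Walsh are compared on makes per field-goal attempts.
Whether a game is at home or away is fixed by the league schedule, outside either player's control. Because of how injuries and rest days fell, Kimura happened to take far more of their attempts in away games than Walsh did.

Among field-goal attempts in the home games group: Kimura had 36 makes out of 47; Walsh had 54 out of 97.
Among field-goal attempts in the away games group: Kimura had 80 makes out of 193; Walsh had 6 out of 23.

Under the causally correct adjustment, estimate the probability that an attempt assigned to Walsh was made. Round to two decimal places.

0.38

The imbalance in game venue arose from how field-goal attempts were allocated, not from anything the player did; and game venue independently affects the outcome. The pooled gap is confounded — condition on game venue.
Standardising Walsh to the population game venue mix: 0.400·54/97 + 0.600·6/23 = 0.379.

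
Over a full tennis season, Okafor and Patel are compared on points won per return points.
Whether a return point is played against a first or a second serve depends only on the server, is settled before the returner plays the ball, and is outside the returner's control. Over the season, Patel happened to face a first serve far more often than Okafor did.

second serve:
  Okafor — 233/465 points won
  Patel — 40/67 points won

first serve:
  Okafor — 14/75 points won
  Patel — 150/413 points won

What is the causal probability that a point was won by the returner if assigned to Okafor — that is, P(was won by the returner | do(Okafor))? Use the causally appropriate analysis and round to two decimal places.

0.35

Within every serve type level Patel has the higher rate, yet pooled Okafor does — Simpson's reversal.
Serve type is set before the player has any effect — it is not caused by the player — and it independently drives the outcome. That makes it a confounder, so the causal comparison is within serve type levels.
Standardising Okafor to the population serve type mix: 0.522·233/465 + 0.478·14/75 = 0.351.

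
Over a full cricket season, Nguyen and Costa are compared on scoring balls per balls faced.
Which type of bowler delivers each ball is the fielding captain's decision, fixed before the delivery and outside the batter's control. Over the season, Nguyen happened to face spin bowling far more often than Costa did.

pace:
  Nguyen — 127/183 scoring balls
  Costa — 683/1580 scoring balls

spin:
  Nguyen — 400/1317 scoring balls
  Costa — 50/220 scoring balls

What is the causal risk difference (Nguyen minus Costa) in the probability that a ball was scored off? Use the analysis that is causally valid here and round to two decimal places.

+0.18

Within every bowling type level Nguyen has the higher rate, yet pooled Costa does — Simpson's reversal.
Bowling type satisfies the back-door criterion: it is not a descendant of the player, and it blocks the spurious path from player to outcome. Adjusting for it (i.e., using the within-bowling type rates) gives the causal effect.
Adjusting over the population distribution of bowling type: 0.534·(0.694−0.432) + 0.466·(0.304−0.227) = +0.175.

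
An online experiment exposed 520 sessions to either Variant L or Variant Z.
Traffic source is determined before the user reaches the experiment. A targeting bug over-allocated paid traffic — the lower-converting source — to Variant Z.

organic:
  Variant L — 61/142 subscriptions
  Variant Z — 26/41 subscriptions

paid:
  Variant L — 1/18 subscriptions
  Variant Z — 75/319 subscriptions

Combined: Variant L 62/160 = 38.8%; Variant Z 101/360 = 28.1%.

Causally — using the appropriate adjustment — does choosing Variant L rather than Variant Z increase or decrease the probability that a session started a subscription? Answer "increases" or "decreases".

Here traffic source is a common cause — it drives both which variant a case falls under and the outcome. The crude comparison mixes populations; the stratum-specific rates are the causally relevant ones.
Within each level — organic: 43.0% vs 63.4%; paid: 5.6% vs 23.5% — Variant Z is higher every time.

decreases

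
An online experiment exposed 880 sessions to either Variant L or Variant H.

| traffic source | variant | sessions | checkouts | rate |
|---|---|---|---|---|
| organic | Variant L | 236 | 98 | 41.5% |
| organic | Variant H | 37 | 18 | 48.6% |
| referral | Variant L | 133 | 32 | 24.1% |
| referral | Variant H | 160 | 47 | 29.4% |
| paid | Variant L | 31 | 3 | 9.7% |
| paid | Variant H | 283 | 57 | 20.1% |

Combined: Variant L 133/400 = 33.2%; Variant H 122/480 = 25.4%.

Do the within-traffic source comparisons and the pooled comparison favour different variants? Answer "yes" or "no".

Within each traffic source level (organic 41.5% vs 48.6%; referral 24.1% vs 29.4%; paid 9.7% vs 20.1%), Variant H has the higher rate every time. Pooled: 33.2% vs 25.4% — Variant L has the higher rate overall. The two comparisons disagree.

yes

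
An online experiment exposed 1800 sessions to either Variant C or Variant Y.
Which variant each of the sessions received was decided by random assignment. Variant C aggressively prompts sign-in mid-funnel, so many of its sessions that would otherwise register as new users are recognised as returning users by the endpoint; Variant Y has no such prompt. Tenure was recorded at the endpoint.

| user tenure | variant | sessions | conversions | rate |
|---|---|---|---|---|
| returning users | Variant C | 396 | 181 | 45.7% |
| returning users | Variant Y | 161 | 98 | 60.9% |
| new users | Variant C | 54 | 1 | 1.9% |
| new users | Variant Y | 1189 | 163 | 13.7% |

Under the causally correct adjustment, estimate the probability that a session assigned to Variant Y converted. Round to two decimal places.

The distribution of user tenure is itself part of what the variant does — it is an intermediate outcome. Holding it fixed would remove that part of the effect; the total effect is the pooled difference.
So P(outcome | do(Variant Y)) is just the pooled rate for Variant Y: 261/1350 = 0.193.

0.19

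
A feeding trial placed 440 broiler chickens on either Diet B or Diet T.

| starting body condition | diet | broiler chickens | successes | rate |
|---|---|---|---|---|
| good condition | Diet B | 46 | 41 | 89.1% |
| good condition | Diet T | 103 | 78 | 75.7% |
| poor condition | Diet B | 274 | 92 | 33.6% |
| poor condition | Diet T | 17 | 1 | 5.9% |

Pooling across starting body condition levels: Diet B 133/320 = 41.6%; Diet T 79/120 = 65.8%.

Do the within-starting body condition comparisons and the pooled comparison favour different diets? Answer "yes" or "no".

yes

Within each starting body condition level (good condition 89.1% vs 75.7%; poor condition 33.6% vs 5.9%), Diet B has the higher rate every time. Pooled: 41.6% vs 65.8% — Diet T has the higher rate overall. The two comparisons disagree.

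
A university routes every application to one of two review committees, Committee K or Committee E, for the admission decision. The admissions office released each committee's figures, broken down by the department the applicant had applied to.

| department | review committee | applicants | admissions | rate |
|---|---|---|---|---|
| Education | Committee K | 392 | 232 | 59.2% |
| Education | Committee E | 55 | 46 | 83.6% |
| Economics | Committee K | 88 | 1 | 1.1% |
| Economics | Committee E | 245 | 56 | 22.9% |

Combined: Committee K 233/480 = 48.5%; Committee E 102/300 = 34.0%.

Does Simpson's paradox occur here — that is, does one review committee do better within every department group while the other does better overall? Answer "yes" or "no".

yes

Within each department level (Education 59.2% vs 83.6%; Economics 1.1% vs 22.9%), Committee E has the higher rate every time. Pooled: 48.5% vs 34.0% — Committee K has the higher rate overall. The two comparisons disagree.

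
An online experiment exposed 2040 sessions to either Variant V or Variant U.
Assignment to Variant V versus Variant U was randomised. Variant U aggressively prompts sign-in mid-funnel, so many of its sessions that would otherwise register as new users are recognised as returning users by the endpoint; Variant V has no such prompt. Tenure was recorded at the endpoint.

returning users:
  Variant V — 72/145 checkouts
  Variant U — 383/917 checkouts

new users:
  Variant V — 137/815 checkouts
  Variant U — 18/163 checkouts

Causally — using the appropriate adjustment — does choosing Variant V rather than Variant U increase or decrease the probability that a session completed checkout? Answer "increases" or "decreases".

decreases

Stratifying would compare variants among sessions the variants themselves sorted into user tenure groups — a form of selection on an intermediate. The unconditioned pooled rates give the total causal effect.
Pooled: Variant V 21.8% vs Variant U 37.1%; Variant U is higher overall.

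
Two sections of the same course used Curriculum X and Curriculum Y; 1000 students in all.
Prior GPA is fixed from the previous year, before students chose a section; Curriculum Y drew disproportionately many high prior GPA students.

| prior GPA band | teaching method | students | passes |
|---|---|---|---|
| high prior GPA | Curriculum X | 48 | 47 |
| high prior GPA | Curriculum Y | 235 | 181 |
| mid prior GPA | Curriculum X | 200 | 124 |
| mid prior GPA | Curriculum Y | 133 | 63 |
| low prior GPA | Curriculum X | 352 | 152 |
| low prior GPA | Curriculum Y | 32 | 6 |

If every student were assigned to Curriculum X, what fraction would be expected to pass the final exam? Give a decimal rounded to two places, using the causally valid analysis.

The prior GPA band-specific comparison favours Curriculum X throughout, but the pooled figures favour Curriculum Y. The question is whether to condition on prior GPA band.
Since prior GPA band is a pre-existing factor (not a product of the teaching method) and it affects the outcome on its own, it is a confounder. The stratified rates, not the pooled rate, identify the causal effect.
Standardising Curriculum X to the population prior GPA band mix: 0.283·47/48 + 0.333·124/200 + 0.384·152/352 = 0.649.

0.65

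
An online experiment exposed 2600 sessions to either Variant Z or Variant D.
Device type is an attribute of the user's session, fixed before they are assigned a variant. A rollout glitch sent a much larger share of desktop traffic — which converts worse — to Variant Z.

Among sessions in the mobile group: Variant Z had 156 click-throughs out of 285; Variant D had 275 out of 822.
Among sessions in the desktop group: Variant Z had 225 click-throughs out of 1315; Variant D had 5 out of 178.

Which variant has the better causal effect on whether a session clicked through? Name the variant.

Variant Z

Device type differs across variants for reasons unrelated to any effect of the variant itself, and it separately predicts the outcome — a classic confounder. We must compare within device type levels.
Within each level — mobile: 54.7% vs 33.5%; desktop: 17.1% vs 2.8% — Variant Z is higher every time.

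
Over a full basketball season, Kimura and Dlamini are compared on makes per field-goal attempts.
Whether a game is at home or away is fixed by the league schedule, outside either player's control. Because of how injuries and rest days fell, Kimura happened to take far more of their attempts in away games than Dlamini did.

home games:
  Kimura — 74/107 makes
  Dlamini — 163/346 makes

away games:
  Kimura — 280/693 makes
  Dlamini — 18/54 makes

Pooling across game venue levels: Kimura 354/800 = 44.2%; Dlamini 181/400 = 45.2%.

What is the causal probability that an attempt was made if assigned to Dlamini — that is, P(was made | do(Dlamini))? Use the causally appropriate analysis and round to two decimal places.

The stratified and pooled comparisons disagree (Kimura wins within each game venue; Dlamini wins overall), so the answer turns on the causal role of game venue.
Game venue satisfies the back-door criterion: it is not a descendant of the player, and it blocks the spurious path from player to outcome. Adjusting for it (i.e., using the within-game venue rates) gives the causal effect.
Standardising Dlamini to the population game venue mix: 0.378·163/346 + 0.623·18/54 = 0.385.

0.39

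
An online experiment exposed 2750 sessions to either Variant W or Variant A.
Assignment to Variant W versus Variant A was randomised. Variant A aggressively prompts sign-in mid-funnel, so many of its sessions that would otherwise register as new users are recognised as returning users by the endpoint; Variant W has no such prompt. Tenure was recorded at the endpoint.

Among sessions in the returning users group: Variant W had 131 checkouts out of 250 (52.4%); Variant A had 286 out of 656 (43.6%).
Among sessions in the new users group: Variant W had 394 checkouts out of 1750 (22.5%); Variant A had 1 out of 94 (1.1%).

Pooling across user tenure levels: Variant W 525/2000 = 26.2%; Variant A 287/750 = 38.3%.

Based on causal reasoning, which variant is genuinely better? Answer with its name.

Variant A

Because the variant influences user tenure, user tenure is a post-treatment mediator, not a confounder. Stratifying on it would bias the estimate; the causal effect is the crude pooled difference.
Pooled: Variant W 26.2% vs Variant A 38.3%; Variant A is higher overall.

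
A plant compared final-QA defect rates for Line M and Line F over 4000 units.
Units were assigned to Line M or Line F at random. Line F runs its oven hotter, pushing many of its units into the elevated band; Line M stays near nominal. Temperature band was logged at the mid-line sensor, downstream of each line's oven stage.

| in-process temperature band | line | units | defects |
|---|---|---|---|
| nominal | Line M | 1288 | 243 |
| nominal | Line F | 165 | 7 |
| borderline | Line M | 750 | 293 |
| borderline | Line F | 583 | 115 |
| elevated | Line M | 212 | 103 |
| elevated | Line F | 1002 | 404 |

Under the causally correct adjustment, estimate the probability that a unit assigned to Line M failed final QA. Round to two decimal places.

0.28

Within every in-process temperature band level Line F has the lower rate, yet pooled Line M does — Simpson's reversal.
In-process temperature band lies on the pathway line → in-process temperature band → outcome, so adjusting for it blocks the indirect effect. For the total causal effect of line, use the unadjusted pooled rates.
So P(outcome | do(Line M)) is just the pooled rate for Line M: 639/2250 = 0.284.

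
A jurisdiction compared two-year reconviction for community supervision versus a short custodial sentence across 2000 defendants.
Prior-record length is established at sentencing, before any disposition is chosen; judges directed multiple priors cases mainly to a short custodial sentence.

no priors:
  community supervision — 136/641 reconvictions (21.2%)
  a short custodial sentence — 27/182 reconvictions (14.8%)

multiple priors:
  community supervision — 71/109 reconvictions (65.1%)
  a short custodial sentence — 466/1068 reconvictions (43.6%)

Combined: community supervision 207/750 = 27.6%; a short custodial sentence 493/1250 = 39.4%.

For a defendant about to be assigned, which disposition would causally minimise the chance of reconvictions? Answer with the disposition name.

a short custodial sentence

The stratified and pooled comparisons disagree (a short custodial sentence wins within each prior-record length; community supervision wins overall), so the answer turns on the causal role of prior-record length.
Prior-record length satisfies the back-door criterion: it is not a descendant of the disposition, and it blocks the spurious path from disposition to outcome. Adjusting for it (i.e., using the within-prior-record length rates) gives the causal effect.
Within each level — no priors: 21.2% vs 14.8%; multiple priors: 65.1% vs 43.6% — a short custodial sentence is lower every time.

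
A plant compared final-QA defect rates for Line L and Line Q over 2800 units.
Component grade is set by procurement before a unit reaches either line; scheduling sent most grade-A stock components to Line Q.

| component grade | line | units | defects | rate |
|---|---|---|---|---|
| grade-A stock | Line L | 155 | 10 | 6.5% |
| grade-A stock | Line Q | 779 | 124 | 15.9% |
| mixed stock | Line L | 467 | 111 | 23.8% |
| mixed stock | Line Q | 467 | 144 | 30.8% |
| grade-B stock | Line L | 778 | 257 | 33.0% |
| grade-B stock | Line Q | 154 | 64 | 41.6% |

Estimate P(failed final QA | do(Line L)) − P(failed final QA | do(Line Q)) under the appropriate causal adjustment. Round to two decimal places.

-0.08

Line L is lower inside every component grade stratum but Line Q is lower in aggregate. Whether to stratify depends on how component grade relates to the line.
The imbalance in component grade arose from how units were allocated, not from anything the line did; and component grade independently affects the outcome. The pooled gap is confounded — condition on component grade.
Adjusting over the population distribution of component grade: 0.334·(0.065−0.159) + 0.334·(0.238−0.308) + 0.333·(0.330−0.416) = -0.084.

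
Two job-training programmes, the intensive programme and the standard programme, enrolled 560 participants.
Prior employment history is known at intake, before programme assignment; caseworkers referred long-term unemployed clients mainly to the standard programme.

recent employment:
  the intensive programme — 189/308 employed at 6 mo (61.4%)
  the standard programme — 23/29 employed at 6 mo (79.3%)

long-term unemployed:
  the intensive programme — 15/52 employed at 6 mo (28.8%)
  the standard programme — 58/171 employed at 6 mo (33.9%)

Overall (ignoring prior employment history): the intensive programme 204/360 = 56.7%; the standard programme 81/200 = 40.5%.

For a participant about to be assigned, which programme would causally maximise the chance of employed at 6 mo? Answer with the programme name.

Prior employment history satisfies the back-door criterion: it is not a descendant of the programme, and it blocks the spurious path from programme to outcome. Adjusting for it (i.e., using the within-prior employment history rates) gives the causal effect.
Within each level — recent employment: 61.4% vs 79.3%; long-term unemployed: 28.8% vs 33.9% — the standard programme is higher every time.

the standard programme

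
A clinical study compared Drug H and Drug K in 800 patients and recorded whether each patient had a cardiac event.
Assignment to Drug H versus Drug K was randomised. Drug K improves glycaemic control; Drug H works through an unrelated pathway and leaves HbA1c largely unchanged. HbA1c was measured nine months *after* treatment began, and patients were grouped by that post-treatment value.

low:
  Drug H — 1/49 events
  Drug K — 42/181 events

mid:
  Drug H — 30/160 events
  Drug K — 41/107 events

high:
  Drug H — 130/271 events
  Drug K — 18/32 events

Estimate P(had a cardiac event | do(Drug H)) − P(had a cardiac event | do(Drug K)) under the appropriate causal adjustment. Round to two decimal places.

Drug H is lower inside every HbA1c stratum but Drug K is lower in aggregate. Whether to stratify depends on how HbA1c relates to the drug.
HbA1c here is a post-treatment variable shaped by the drug; conditioning on it would introduce bias rather than remove it. The overall comparison is the causal one.
The causal difference is the pooled difference: 0.335 − 0.316 = +0.020.

+0.02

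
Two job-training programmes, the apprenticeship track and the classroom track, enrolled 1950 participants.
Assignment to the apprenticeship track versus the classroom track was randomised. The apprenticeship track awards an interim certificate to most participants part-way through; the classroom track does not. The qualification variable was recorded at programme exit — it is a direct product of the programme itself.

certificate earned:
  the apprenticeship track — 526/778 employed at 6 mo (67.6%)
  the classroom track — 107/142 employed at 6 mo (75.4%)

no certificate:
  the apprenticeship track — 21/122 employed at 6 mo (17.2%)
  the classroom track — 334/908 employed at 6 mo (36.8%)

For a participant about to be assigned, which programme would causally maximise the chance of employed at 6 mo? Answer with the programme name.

the apprenticeship track

Because the programme influences qualification attained during the programme, qualification attained during the programme is a post-treatment mediator, not a confounder. Stratifying on it would bias the estimate; the causal effect is the crude pooled difference.
Pooled: the apprenticeship track 60.8% vs the classroom track 42.0%; the apprenticeship track is higher overall.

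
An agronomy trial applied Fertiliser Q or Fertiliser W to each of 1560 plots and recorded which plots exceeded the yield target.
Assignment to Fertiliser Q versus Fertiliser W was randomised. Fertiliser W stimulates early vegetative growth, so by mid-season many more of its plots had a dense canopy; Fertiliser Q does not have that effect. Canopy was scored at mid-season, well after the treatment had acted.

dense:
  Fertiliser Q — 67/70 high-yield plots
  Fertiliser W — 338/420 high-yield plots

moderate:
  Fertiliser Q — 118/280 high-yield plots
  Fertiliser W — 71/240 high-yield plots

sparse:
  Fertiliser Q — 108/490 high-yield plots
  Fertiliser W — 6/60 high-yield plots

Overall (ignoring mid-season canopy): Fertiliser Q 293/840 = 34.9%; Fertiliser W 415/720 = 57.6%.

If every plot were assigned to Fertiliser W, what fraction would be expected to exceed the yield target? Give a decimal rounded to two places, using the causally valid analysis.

The mid-season canopy-specific comparison favours Fertiliser Q throughout, but the pooled figures favour Fertiliser W. The question is whether to condition on mid-season canopy.
Mid-season canopy is downstream of the fertiliser. One should not condition on a consequence of treatment, so the overall rates are the right comparison.
So P(outcome | do(Fertiliser W)) is just the pooled rate for Fertiliser W: 415/720 = 0.576.

0.58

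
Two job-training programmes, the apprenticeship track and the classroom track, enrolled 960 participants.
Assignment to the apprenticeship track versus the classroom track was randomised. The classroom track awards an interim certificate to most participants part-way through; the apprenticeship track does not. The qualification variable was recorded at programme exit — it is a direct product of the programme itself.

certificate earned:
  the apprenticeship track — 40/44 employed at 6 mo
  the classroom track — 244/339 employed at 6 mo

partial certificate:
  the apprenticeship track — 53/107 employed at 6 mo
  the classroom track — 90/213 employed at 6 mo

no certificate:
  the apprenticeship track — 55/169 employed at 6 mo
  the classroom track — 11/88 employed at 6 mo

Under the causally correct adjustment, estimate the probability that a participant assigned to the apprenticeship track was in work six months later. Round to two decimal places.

0.46

The stratified and pooled comparisons disagree (the apprenticeship track wins within each qualification attained during the programme; the classroom track wins overall), so the answer turns on the causal role of qualification attained during the programme.
Qualification attained during the programme is recorded after the programme and is itself shifted by it — it sits on the causal path from programme to outcome. Conditioning on a mediator would strip out part of the effect we want; the pooled comparison gives the total causal effect.
So P(outcome | do(the apprenticeship track)) is just the pooled rate for the apprenticeship track: 148/320 = 0.463.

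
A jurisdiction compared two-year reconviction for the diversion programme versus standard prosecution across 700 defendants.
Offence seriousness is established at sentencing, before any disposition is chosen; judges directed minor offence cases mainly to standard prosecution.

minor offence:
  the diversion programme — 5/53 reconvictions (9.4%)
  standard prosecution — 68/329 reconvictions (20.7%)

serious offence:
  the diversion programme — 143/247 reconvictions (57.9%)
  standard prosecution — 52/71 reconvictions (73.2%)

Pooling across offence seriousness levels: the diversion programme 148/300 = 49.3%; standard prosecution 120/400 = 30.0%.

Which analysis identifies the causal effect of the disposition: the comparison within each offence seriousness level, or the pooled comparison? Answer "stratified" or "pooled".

stratified

The offence seriousness-specific comparison favours the diversion programme throughout, but the pooled figures favour standard prosecution. The question is whether to condition on offence seriousness.
Here offence seriousness is a common cause — it drives both which disposition a case falls under and the outcome. The crude comparison mixes populations; the stratum-specific rates are the causally relevant ones.
Within each level — minor offence: 9.4% vs 20.7%; serious offence: 57.9% vs 73.2% — the diversion programme is lower every time.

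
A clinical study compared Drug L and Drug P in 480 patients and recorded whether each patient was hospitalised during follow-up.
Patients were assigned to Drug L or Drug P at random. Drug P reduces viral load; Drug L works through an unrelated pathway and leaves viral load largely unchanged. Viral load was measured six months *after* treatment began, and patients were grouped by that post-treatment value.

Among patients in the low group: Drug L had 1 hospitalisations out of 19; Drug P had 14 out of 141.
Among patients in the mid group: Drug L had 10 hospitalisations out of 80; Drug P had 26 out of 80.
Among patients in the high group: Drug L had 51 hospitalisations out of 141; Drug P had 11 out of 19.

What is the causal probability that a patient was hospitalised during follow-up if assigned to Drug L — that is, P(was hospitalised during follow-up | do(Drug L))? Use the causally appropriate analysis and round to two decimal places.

0.26

The viral load-specific comparison favours Drug L throughout, but the pooled figures favour Drug P. The question is whether to condition on viral load.
The distribution of viral load is itself part of what the drug does — it is an intermediate outcome. Holding it fixed would remove that part of the effect; the total effect is the pooled difference.
So P(outcome | do(Drug L)) is just the pooled rate for Drug L: 62/240 = 0.258.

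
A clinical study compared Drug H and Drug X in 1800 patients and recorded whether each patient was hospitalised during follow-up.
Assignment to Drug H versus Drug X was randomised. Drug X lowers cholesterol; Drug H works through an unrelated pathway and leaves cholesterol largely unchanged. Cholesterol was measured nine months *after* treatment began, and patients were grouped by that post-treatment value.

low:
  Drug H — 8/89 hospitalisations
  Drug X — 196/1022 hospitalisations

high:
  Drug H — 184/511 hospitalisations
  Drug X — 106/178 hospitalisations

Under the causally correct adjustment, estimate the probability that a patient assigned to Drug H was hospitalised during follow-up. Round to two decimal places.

0.32

Cholesterol is recorded after the drug and is itself shifted by it — it sits on the causal path from drug to outcome. Conditioning on a mediator would strip out part of the effect we want; the pooled comparison gives the total causal effect.
So P(outcome | do(Drug H)) is just the pooled rate for Drug H: 192/600 = 0.320.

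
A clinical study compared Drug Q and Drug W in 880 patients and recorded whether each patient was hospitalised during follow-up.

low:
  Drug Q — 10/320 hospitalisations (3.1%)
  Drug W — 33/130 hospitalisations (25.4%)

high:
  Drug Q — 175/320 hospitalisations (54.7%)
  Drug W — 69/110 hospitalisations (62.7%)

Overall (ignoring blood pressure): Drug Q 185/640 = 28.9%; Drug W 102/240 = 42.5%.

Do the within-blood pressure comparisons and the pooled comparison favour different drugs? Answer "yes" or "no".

Within each blood pressure level (low 3.1% vs 25.4%; high 54.7% vs 62.7%), Drug Q has the lower rate every time. Pooled: 28.9% vs 42.5% — Drug Q has the lower rate overall. They agree.

no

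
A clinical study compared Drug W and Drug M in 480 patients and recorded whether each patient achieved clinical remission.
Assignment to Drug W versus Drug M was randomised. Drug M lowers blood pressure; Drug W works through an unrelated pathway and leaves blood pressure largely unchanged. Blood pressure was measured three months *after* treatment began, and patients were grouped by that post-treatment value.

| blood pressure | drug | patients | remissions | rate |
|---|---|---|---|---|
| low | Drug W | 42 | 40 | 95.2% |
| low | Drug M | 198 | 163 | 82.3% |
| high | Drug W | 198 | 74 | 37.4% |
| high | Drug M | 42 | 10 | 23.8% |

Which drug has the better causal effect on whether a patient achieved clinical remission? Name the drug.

Blood pressure is recorded after the drug and is itself shifted by it — it sits on the causal path from drug to outcome. Conditioning on a mediator would strip out part of the effect we want; the pooled comparison gives the total causal effect.
Pooled: Drug W 47.5% vs Drug M 72.1%; Drug M is higher overall.

Drug M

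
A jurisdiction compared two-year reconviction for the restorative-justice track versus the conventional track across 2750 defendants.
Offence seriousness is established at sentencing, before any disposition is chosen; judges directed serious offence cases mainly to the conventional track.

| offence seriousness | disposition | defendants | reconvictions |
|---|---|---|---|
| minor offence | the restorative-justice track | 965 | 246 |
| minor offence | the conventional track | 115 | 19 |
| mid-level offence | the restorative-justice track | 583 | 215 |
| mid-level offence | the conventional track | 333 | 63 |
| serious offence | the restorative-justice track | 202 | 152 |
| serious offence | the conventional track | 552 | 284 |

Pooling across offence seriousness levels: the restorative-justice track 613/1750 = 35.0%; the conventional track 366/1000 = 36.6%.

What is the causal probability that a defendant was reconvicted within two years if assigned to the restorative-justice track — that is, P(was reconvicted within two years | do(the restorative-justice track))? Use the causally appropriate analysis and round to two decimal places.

Within every offence seriousness level the conventional track has the lower rate, yet pooled the restorative-justice track does — Simpson's reversal.
Offence seriousness is set before the disposition has any effect — it is not caused by the disposition — and it independently drives the outcome. That makes it a confounder, so the causal comparison is within offence seriousness levels.
Standardising the restorative-justice track to the population offence seriousness mix: 0.393·246/965 + 0.333·215/583 + 0.274·152/202 = 0.429.

0.43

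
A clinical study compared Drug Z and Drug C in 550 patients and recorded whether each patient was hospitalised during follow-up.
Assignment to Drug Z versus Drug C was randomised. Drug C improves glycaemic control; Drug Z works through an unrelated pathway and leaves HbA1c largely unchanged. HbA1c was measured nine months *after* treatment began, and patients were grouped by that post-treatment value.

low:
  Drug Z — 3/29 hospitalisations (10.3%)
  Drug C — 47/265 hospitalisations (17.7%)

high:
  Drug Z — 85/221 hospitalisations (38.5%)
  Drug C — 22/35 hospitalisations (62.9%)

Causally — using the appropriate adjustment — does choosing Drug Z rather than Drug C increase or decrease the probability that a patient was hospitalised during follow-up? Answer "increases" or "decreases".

Drug Z is lower inside every HbA1c stratum but Drug C is lower in aggregate. Whether to stratify depends on how HbA1c relates to the drug.
HbA1c lies on the pathway drug → HbA1c → outcome, so adjusting for it blocks the indirect effect. For the total causal effect of drug, use the unadjusted pooled rates.
Pooled: Drug Z 35.2% vs Drug C 23.0%; Drug C is lower overall.

increases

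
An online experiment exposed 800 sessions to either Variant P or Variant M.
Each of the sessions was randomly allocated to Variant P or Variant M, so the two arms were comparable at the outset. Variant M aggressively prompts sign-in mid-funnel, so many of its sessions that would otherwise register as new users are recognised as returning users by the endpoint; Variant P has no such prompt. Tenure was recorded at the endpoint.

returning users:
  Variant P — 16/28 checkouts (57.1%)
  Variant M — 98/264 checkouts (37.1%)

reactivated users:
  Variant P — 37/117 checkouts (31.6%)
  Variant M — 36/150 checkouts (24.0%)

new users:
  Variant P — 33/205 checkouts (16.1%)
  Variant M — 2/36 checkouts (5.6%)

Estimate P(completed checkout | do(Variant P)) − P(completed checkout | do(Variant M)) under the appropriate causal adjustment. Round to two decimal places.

The stratified and pooled comparisons disagree (Variant P wins within each user tenure; Variant M wins overall), so the answer turns on the causal role of user tenure.
User tenure lies on the pathway variant → user tenure → outcome, so adjusting for it blocks the indirect effect. For the total causal effect of variant, use the unadjusted pooled rates.
The causal difference is the pooled difference: 0.246 − 0.302 = -0.057.

-0.06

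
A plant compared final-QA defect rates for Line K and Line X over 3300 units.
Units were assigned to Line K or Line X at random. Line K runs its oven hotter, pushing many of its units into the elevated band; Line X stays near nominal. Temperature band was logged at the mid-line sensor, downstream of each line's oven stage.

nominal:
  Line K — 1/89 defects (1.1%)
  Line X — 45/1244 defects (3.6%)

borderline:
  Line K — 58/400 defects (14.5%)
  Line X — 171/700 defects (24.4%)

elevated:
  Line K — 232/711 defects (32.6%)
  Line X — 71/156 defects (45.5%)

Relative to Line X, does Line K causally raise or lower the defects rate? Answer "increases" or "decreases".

increases

Because the line influences in-process temperature band, in-process temperature band is a post-treatment mediator, not a confounder. Stratifying on it would bias the estimate; the causal effect is the crude pooled difference.
Pooled: Line K 24.2% vs Line X 13.7%; Line X is lower overall.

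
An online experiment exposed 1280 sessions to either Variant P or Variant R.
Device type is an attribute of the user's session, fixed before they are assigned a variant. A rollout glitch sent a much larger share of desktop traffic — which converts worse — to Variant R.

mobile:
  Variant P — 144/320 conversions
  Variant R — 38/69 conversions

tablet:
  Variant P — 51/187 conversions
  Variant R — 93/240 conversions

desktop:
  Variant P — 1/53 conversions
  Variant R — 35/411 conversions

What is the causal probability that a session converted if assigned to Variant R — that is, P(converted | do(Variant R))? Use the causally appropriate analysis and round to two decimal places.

Variant R is higher inside every device type stratum but Variant P is higher in aggregate. Whether to stratify depends on how device type relates to the variant.
Device type differs across variants for reasons unrelated to any effect of the variant itself, and it separately predicts the outcome — a classic confounder. We must compare within device type levels.
Standardising Variant R to the population device type mix: 0.304·38/69 + 0.334·93/240 + 0.362·35/411 = 0.328.

0.33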